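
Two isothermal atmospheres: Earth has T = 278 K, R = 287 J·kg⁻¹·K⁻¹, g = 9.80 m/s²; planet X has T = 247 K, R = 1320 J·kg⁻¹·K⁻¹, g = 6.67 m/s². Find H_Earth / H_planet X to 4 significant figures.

H_Earth/H_planet X ≈ 0.1666

H = RT/g for each body.
H_Earth = 287 × 278 / 9.80 = 8141.4 m.
H_planet X = 1320 × 247 / 6.67 = 48882 m.
H_Earth/H_planet X = 8141.4/48882 = 0.16655.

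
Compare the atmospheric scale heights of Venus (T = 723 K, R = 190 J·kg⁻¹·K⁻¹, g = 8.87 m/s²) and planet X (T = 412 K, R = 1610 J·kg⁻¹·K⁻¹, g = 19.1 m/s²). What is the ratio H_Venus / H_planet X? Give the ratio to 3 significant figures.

H = RT/g for each body.
H_Venus = 190 × 723 / 8.87 = 15487 m.
H_planet X = 1610 × 412 / 19.1 = 34729 m.
H_Venus/H_planet X = 15487/34729 = 0.44594.

H_Venus/H_planet X ≈ 0.446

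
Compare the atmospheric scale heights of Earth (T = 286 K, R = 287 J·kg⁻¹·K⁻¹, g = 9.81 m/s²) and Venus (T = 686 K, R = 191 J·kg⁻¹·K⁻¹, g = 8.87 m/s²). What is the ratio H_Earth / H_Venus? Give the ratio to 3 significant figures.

H_Earth/H_Venus ≈ 0.566

H = RT/g for each body.
H_Earth = 287 × 286 / 9.81 = 8367.2 m.
H_Venus = 191 × 686 / 8.87 = 14772 m.
H_Earth/H_Venus = 8367.2/14772 = 0.56642.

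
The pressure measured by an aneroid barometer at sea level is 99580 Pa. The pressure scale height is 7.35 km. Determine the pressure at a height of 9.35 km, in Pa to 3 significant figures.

P ≈ 27900 Pa

Barometric formula: P = P₀ exp(−z/H).
z/H = 9350.0/7350.0 = 1.2721; exp(−1.2721) = 0.28024.
P = 99580 × 0.28024 = 27906 Pa.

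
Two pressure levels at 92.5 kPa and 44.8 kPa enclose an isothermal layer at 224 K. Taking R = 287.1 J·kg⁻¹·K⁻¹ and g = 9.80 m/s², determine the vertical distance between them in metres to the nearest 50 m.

Δz ≈ 4750 m

Hypsometric equation: Δz = (R T̄/g) ln(P₁/P₂).
R T̄/g = 287.1 × 224 / 9.80 = 6562.3 m.
ln(92.5/44.8) = ln(2.0647) = 0.72498.
Δz = 6562.3 × 0.72498 = 4757.5 m.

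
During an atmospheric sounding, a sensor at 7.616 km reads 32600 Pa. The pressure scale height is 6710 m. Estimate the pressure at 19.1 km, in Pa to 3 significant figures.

Between two levels, P₂ = P₁ exp(−Δz/H) with Δz = z₂ − z₁.
Δz = 19100 − 7616.0 = 11484 m; Δz/H = 11484/6710.0 = 1.7115.
P₂ = 32600 × exp(−1.7115) = 32600 × 0.18059 = 5887.2 Pa.

P ≈ 5890 Pa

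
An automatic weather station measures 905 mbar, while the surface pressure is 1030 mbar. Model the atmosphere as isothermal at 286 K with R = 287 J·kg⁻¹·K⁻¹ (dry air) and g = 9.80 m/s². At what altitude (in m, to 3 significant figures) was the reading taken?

z ≈ 1080 m

Scale height: H = RT/g = 287 × 286 / 9.80 = 8375.7 m.
Invert the barometric formula: z = H ln(P₀/P).
P₀/P = 1030/905 = 1.1381; ln(1.1381) = 0.12936.
z = 8375.7 × 0.12936 = 1083.5 m.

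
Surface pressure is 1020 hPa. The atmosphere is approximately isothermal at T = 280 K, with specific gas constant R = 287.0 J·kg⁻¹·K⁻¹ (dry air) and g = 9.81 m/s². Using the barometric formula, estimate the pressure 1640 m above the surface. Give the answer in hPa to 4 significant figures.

Scale height: H = RT/g = 287.0 × 280 / 9.81 = 8191.6 m.
Barometric formula: P = P₀ exp(−z/H).
z/H = 1640.0/8191.6 = 0.20021; exp(−0.20021) = 0.81856.
P = 1020 × 0.81856 = 834.93 hPa.

P ≈ 834.9 hPa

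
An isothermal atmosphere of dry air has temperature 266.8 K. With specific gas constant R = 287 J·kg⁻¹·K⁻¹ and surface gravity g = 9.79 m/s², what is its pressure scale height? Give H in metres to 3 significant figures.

The scale height of an isothermal atmosphere is H = RT/g.
H = 287 × 266.8 / 9.79 = 76572/9.79 = 7821.5 m.

H ≈ 7820 m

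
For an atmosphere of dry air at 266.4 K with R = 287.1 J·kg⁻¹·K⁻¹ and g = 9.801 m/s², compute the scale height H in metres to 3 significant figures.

H ≈ 7800 m

The scale height of an isothermal atmosphere is H = RT/g.
H = 287.1 × 266.4 / 9.801 = 76483/9.801 = 7803.6 m.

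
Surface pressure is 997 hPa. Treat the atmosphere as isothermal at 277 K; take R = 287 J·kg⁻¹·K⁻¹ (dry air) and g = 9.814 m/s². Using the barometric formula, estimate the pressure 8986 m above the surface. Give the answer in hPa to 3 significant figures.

Scale height: H = RT/g = 287 × 277 / 9.814 = 8100.6 m.
Barometric formula: P = P₀ exp(−z/H).
z/H = 8986.0/8100.6 = 1.1093; exp(−1.1093) = 0.32979.
P = 997 × 0.32979 = 328.80 hPa.

P ≈ 329 hPa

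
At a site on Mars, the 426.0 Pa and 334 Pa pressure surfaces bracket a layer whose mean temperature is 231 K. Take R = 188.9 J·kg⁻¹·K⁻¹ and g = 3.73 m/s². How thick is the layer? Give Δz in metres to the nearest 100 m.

Δz ≈ 2800 m

Hypsometric equation: Δz = (R T̄/g) ln(P₁/P₂).
R T̄/g = 188.9 × 231 / 3.73 = 11699 m.
ln(426.0/334) = ln(1.2754) = 0.24326.
Δz = 11699 × 0.24326 = 2845.9 m.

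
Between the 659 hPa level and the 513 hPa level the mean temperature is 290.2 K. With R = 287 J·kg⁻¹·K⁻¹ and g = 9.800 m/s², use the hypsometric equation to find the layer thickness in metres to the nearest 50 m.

Hypsometric equation: Δz = (R T̄/g) ln(P₁/P₂).
R T̄/g = 287 × 290.2 / 9.800 = 8498.7 m.
ln(659/513) = ln(1.2846) = 0.25045.
Δz = 8498.7 × 0.25045 = 2128.5 m.

Δz ≈ 2150 m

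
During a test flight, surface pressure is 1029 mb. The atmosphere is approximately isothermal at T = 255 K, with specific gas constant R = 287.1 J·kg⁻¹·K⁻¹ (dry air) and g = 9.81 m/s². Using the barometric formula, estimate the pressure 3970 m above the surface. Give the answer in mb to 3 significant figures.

Scale height: H = RT/g = 287.1 × 255 / 9.81 = 7462.8 m.
Barometric formula: P = P₀ exp(−z/H).
z/H = 3970.0/7462.8 = 0.53197; exp(−0.53197) = 0.58745.
P = 1029 × 0.58745 = 604.49 mb.

P ≈ 604 mb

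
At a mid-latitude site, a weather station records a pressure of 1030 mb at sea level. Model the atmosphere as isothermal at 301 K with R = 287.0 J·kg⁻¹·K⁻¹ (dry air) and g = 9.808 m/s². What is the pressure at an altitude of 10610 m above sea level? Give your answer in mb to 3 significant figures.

Scale height: H = RT/g = 287.0 × 301 / 9.808 = 8807.8 m.
Barometric formula: P = P₀ exp(−z/H).
z/H = 10610/8807.8 = 1.2046; exp(−1.2046) = 0.29981.
P = 1030 × 0.29981 = 308.80 mb.

P ≈ 309 mb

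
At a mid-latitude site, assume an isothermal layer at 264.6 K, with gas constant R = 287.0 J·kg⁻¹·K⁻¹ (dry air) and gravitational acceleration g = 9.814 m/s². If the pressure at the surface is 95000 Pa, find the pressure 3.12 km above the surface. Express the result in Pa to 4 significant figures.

P ≈ 63480 Pa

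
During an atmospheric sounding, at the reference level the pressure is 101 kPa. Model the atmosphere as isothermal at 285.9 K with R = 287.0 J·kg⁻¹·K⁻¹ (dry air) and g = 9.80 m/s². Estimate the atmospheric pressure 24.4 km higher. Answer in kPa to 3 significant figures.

P ≈ 5.48 kPa

Scale height: H = RT/g = 287.0 × 285.9 / 9.80 = 8372.8 m.
Barometric formula: P = P₀ exp(−z/H).
z/H = 24400/8372.8 = 2.9142; exp(−2.9142) = 0.054247.
P = 101 × 0.054247 = 5.4789 kPa.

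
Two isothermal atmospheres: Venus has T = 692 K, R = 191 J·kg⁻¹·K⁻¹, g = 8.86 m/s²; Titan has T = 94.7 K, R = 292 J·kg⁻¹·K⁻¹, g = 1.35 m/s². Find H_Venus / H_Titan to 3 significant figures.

H = RT/g for each body.
H_Venus = 191 × 692 / 8.86 = 14918 m.
H_Titan = 292 × 94.7 / 1.35 = 20483 m.
H_Venus/H_Titan = 14918/20483 = 0.72831.

H_Venus/H_Titan ≈ 0.728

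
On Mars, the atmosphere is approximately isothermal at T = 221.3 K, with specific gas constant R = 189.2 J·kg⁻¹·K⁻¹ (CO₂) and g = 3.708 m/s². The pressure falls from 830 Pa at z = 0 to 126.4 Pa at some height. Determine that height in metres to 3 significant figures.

Scale height: H = RT/g = 189.2 × 221.3 / 3.708 = 11292 m.
Invert the barometric formula: z = H ln(P₀/P).
P₀/P = 830/126.4 = 6.5665; ln(6.5665) = 1.8820.
z = 11292 × 1.8820 = 21252 m.

z ≈ 21300 m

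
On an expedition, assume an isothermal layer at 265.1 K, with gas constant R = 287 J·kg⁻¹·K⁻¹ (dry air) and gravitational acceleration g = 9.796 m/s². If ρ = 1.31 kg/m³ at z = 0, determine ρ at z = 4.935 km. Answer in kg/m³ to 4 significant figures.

ρ ≈ 0.6939 kg/m³

Scale height: H = RT/g = 287 × 265.1 / 9.796 = 7766.8 m.
In an isothermal atmosphere, density decays like pressure: ρ = ρ₀ exp(−z/H).
z/H = 4935.0/7766.8 = 0.63540; exp(−0.63540) = 0.52972.
ρ = 1.31 × 0.52972 = 0.69393 kg/m³.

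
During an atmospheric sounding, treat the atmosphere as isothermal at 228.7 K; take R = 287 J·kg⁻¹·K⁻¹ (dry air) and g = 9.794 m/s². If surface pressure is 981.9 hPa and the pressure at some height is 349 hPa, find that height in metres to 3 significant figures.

Scale height: H = RT/g = 287 × 228.7 / 9.794 = 6701.7 m.
Invert the barometric formula: z = H ln(P₀/P).
P₀/P = 981.9/349 = 2.8135; ln(2.8135) = 1.0344.
z = 6701.7 × 1.0344 = 6932.2 m.

z ≈ 6930 m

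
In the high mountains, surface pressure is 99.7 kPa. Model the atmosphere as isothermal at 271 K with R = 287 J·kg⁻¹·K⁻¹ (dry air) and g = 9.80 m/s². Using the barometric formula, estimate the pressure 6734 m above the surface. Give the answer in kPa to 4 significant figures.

P ≈ 42.68 kPa

Scale height: H = RT/g = 287 × 271 / 9.80 = 7936.4 m.
Barometric formula: P = P₀ exp(−z/H).
z/H = 6734.0/7936.4 = 0.84850; exp(−0.84850) = 0.42806.
P = 99.7 × 0.42806 = 42.678 kPa.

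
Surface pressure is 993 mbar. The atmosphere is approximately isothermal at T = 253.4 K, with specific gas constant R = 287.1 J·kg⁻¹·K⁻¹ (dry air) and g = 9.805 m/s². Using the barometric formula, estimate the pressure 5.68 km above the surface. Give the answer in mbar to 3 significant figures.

Scale height: H = RT/g = 287.1 × 253.4 / 9.805 = 7419.8 m.
Barometric formula: P = P₀ exp(−z/H).
z/H = 5680.0/7419.8 = 0.76552; exp(−0.76552) = 0.46509.
P = 993 × 0.46509 = 461.83 mbar.

P ≈ 462 mbar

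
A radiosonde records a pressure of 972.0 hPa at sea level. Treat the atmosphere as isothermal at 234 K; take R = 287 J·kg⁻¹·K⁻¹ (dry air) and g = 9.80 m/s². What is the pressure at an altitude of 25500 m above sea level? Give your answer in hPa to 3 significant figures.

Scale height: H = RT/g = 287 × 234 / 9.80 = 6852.9 m.
Barometric formula: P = P₀ exp(−z/H).
z/H = 25500/6852.9 = 3.7211; exp(−3.7211) = 0.024207.
P = 972.0 × 0.024207 = 23.529 hPa.

P ≈ 23.5 hPa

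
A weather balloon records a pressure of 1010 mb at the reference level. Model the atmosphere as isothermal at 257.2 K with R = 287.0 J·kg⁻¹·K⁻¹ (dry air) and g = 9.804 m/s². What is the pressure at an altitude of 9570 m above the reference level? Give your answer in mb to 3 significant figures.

P ≈ 283 mb

Scale height: H = RT/g = 287.0 × 257.2 / 9.804 = 7529.2 m.
Barometric formula: P = P₀ exp(−z/H).
z/H = 9570.0/7529.2 = 1.2711; exp(−1.2711) = 0.28052.
P = 1010 × 0.28052 = 283.33 mb.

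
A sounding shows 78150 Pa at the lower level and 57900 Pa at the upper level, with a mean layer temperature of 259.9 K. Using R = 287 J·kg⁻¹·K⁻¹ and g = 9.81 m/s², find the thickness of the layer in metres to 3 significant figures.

Hypsometric equation: Δz = (R T̄/g) ln(P₁/P₂).
R T̄/g = 287 × 259.9 / 9.81 = 7603.6 m.
ln(78150/57900) = ln(1.3497) = 0.29988.
Δz = 7603.6 × 0.29988 = 2280.2 m.

Δz ≈ 2280 m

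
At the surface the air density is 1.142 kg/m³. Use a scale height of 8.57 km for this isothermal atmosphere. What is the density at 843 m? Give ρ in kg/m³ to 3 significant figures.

In an isothermal atmosphere, density decays like pressure: ρ = ρ₀ exp(−z/H).
z/H = 843.00/8570.0 = 0.098366; exp(−0.098366) = 0.90632.
ρ = 1.142 × 0.90632 = 1.0350 kg/m³.

ρ ≈ 1.04 kg/m³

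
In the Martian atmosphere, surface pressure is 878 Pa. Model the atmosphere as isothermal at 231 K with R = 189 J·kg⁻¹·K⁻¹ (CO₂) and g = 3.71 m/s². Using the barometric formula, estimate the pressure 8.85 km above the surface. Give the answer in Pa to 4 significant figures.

P ≈ 413.9 Pa

Scale height: H = RT/g = 189 × 231 / 3.71 = 11768 m.
Barometric formula: P = P₀ exp(−z/H).
z/H = 8850.0/11768 = 0.75204; exp(−0.75204) = 0.47140.
P = 878 × 0.47140 = 413.89 Pa.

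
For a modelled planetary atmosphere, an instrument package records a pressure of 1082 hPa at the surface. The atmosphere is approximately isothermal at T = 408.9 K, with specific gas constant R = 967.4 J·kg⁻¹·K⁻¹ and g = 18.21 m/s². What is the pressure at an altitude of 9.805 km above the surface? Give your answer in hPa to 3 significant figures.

Scale height: H = RT/g = 967.4 × 408.9 / 18.21 = 21723 m.
Barometric formula: P = P₀ exp(−z/H).
z/H = 9805.0/21723 = 0.45136; exp(−0.45136) = 0.63676.
P = 1082 × 0.63676 = 688.97 hPa.

P ≈ 689 hPa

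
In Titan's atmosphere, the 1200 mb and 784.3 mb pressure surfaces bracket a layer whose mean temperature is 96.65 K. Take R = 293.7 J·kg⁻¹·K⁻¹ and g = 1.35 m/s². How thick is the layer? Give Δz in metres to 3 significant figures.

Hypsometric equation: Δz = (R T̄/g) ln(P₁/P₂).
R T̄/g = 293.7 × 96.65 / 1.35 = 21027 m.
ln(1200/784.3) = ln(1.5300) = 0.42527.
Δz = 21027 × 0.42527 = 8942.2 m.

Δz ≈ 8940 m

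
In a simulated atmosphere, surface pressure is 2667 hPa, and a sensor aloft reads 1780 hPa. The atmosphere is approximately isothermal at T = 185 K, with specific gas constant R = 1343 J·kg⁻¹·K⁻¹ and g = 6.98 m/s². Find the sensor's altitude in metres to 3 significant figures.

z ≈ 14400 m

Scale height: H = RT/g = 1343 × 185 / 6.98 = 35595 m.
Invert the barometric formula: z = H ln(P₀/P).
P₀/P = 2667/1780 = 1.4983; ln(1.4983) = 0.40433.
z = 35595 × 0.40433 = 14392 m.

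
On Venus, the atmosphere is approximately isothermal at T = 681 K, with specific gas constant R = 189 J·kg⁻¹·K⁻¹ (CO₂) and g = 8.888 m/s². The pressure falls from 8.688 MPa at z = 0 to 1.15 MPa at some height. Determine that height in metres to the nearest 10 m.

Scale height: H = RT/g = 189 × 681 / 8.888 = 14481 m.
Invert the barometric formula: z = H ln(P₀/P).
P₀/P = 8.688/1.15 = 7.5548; ln(7.5548) = 2.0222.
z = 14481 × 2.0222 = 29283 m.

z ≈ 29280 m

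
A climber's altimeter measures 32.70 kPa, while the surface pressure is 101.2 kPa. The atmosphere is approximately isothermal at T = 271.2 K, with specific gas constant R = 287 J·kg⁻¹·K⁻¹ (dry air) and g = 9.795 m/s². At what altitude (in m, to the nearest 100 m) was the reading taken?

Scale height: H = RT/g = 287 × 271.2 / 9.795 = 7946.3 m.
Invert the barometric formula: z = H ln(P₀/P).
P₀/P = 101.2/32.70 = 3.0948; ln(3.0948) = 1.1297.
z = 7946.3 × 1.1297 = 8976.9 m.

z ≈ 9000 m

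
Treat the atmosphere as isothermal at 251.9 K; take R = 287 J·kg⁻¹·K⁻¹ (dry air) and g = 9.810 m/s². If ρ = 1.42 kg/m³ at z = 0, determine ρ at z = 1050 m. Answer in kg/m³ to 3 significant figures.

Scale height: H = RT/g = 287 × 251.9 / 9.810 = 7369.6 m.
In an isothermal atmosphere, density decays like pressure: ρ = ρ₀ exp(−z/H).
z/H = 1050.0/7369.6 = 0.14248; exp(−0.14248) = 0.86720.
ρ = 1.42 × 0.86720 = 1.2314 kg/m³.

ρ ≈ 1.23 kg/m³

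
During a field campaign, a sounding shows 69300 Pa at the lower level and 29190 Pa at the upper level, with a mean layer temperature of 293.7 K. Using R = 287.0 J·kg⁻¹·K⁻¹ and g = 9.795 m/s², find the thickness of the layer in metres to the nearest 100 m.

Δz ≈ 7400 m

Hypsometric equation: Δz = (R T̄/g) ln(P₁/P₂).
R T̄/g = 287.0 × 293.7 / 9.795 = 8605.6 m.
ln(69300/29190) = ln(2.3741) = 0.86462.
Δz = 8605.6 × 0.86462 = 7440.6 m.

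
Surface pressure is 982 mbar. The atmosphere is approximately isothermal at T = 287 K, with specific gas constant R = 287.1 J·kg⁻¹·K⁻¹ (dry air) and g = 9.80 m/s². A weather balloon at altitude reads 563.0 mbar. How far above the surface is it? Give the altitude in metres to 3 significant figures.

Scale height: H = RT/g = 287.1 × 287 / 9.80 = 8407.9 m.
Invert the barometric formula: z = H ln(P₀/P).
P₀/P = 982/563.0 = 1.7442; ln(1.7442) = 0.55630.
z = 8407.9 × 0.55630 = 4677.3 m.

z ≈ 4680 m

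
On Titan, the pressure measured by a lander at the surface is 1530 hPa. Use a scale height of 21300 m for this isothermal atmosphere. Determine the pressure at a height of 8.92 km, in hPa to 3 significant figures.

P ≈ 1010 hPa

Barometric formula: P = P₀ exp(−z/H).
z/H = 8920.0/21300 = 0.41878; exp(−0.41878) = 0.65785.
P = 1530 × 0.65785 = 1006.5 hPa.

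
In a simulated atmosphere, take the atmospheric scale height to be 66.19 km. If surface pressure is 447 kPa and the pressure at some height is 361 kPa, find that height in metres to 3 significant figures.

z ≈ 14100 m

Invert the barometric formula: z = H ln(P₀/P).
P₀/P = 447/361 = 1.2382; ln(1.2382) = 0.21366.
z = 66190 × 0.21366 = 14142 m.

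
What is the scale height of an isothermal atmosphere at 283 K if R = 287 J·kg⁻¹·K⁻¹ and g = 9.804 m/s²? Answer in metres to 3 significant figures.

The scale height of an isothermal atmosphere is H = RT/g.
H = 287 × 283 / 9.804 = 81221/9.804 = 8284.5 m.

H ≈ 8280 m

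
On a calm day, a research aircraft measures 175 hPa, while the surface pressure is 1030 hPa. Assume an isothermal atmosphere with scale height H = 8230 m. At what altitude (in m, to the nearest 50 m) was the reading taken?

z ≈ 14600 m

Invert the barometric formula: z = H ln(P₀/P).
P₀/P = 1030/175 = 5.8857; ln(5.8857) = 1.7725.
z = 8230.0 × 1.7725 = 14588 m.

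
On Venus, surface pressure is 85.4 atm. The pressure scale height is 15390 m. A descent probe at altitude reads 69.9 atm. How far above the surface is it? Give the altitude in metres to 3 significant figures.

z ≈ 3080 m

Invert the barometric formula: z = H ln(P₀/P).
P₀/P = 85.4/69.9 = 1.2217; ln(1.2217) = 0.20024.
z = 15390 × 0.20024 = 3081.7 m.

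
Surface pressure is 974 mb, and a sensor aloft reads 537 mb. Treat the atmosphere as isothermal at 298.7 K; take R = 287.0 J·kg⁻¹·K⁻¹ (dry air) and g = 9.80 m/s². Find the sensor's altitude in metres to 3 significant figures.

Scale height: H = RT/g = 287.0 × 298.7 / 9.80 = 8747.6 m.
Invert the barometric formula: z = H ln(P₀/P).
P₀/P = 974/537 = 1.8138; ln(1.8138) = 0.59542.
z = 8747.6 × 0.59542 = 5208.5 m.

z ≈ 5210 m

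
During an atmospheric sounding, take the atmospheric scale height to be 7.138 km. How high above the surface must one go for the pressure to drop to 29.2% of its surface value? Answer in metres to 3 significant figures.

z ≈ 8790 m

Set P/P₀ = exp(−z/H) = 0.292, so z = −H ln(0.292).
−ln(0.292) = 1.2310; z = 7138.0 × 1.2310 = 8786.9 m.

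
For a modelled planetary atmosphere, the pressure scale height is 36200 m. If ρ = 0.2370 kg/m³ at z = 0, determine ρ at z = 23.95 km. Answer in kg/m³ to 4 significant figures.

In an isothermal atmosphere, density decays like pressure: ρ = ρ₀ exp(−z/H).
z/H = 23950/36200 = 0.66160; exp(−0.66160) = 0.51603.
ρ = 0.2370 × 0.51603 = 0.12230 kg/m³.

ρ ≈ 0.1223 kg/m³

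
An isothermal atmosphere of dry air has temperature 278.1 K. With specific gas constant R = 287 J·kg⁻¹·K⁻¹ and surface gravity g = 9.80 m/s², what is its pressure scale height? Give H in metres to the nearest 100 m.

The scale height of an isothermal atmosphere is H = RT/g.
H = 287 × 278.1 / 9.80 = 79815/9.80 = 8144.4 m.

H ≈ 8100 m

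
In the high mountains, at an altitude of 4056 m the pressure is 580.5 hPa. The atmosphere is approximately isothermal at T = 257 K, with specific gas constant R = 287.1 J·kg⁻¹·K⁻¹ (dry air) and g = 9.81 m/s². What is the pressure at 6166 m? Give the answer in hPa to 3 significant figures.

Scale height: H = RT/g = 287.1 × 257 / 9.81 = 7521.4 m.
Between two levels, P₂ = P₁ exp(−Δz/H) with Δz = z₂ − z₁.
Δz = 6166.0 − 4056.0 = 2110.0 m; Δz/H = 2110.0/7521.4 = 0.28053.
P₂ = 580.5 × exp(−0.28053) = 580.5 × 0.75538 = 438.50 hPa.

P ≈ 438 hPa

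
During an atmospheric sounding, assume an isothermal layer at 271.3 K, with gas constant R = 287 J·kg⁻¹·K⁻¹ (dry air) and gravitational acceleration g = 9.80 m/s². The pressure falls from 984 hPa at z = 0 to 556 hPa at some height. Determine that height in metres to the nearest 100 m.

Scale height: H = RT/g = 287 × 271.3 / 9.80 = 7945.2 m.
Invert the barometric formula: z = H ln(P₀/P).
P₀/P = 984/556 = 1.7698; ln(1.7698) = 0.57087.
z = 7945.2 × 0.57087 = 4535.7 m.

z ≈ 4500 m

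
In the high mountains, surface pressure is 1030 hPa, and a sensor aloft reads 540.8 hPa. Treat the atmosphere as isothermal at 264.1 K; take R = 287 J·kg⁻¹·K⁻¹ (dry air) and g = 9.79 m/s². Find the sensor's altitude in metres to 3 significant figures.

z ≈ 4990 m

Scale height: H = RT/g = 287 × 264.1 / 9.79 = 7742.3 m.
Invert the barometric formula: z = H ln(P₀/P).
P₀/P = 1030/540.8 = 1.9046; ln(1.9046) = 0.64427.
z = 7742.3 × 0.64427 = 4988.1 m.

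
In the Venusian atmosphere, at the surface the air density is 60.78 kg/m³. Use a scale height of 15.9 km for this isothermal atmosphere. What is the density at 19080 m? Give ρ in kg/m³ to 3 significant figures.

ρ ≈ 18.3 kg/m³

In an isothermal atmosphere, density decays like pressure: ρ = ρ₀ exp(−z/H).
z/H = 19080/15900 = 1.2000; exp(−1.2000) = 0.30119.
ρ = 60.78 × 0.30119 = 18.306 kg/m³.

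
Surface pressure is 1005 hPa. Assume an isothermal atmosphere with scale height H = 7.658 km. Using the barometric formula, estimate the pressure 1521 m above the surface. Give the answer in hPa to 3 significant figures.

P ≈ 824 hPa

Barometric formula: P = P₀ exp(−z/H).
z/H = 1521.0/7658.0 = 0.19862; exp(−0.19862) = 0.81986.
P = 1005 × 0.81986 = 823.96 hPa.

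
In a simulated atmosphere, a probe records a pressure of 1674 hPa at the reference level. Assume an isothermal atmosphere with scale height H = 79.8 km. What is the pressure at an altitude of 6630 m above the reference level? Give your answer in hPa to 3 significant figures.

P ≈ 1540 hPa

Barometric formula: P = P₀ exp(−z/H).
z/H = 6630.0/79800 = 0.083083; exp(−0.083083) = 0.92027.
P = 1674 × 0.92027 = 1540.5 hPa.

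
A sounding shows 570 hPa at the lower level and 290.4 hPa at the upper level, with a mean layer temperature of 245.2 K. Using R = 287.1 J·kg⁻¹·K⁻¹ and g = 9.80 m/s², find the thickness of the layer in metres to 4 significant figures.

Hypsometric equation: Δz = (R T̄/g) ln(P₁/P₂).
R T̄/g = 287.1 × 245.2 / 9.80 = 7183.4 m.
ln(570/290.4) = ln(1.9628) = 0.67437.
Δz = 7183.4 × 0.67437 = 4844.3 m.

Δz ≈ 4844 m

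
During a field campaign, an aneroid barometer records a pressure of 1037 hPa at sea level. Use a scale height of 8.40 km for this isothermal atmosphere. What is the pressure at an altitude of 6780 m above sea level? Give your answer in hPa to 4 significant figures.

P ≈ 462.6 hPa

Barometric formula: P = P₀ exp(−z/H).
z/H = 6780.0/8400.0 = 0.80714; exp(−0.80714) = 0.44613.
P = 1037 × 0.44613 = 462.64 hPa.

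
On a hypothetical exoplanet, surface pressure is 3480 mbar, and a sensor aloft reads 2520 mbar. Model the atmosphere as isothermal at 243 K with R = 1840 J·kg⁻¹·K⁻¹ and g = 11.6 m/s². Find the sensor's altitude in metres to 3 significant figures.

Scale height: H = RT/g = 1840 × 243 / 11.6 = 38545 m.
Invert the barometric formula: z = H ln(P₀/P).
P₀/P = 3480/2520 = 1.3810; ln(1.3810) = 0.32281.
z = 38545 × 0.32281 = 12443 m.

z ≈ 12400 m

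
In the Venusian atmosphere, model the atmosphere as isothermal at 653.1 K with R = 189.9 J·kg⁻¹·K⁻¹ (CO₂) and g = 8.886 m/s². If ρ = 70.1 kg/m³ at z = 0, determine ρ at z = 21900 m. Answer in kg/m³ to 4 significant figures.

ρ ≈ 14.60 kg/m³

Scale height: H = RT/g = 189.9 × 653.1 / 8.886 = 13957 m.
In an isothermal atmosphere, density decays like pressure: ρ = ρ₀ exp(−z/H).
z/H = 21900/13957 = 1.5691; exp(−1.5691) = 0.20823.
ρ = 70.1 × 0.20823 = 14.597 kg/m³.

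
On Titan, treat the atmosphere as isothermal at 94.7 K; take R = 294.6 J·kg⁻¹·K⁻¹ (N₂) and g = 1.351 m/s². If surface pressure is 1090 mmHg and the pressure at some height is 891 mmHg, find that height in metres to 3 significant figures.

z ≈ 4160 m

Scale height: H = RT/g = 294.6 × 94.7 / 1.351 = 20650 m.
Invert the barometric formula: z = H ln(P₀/P).
P₀/P = 1090/891 = 1.2233; ln(1.2233) = 0.20155.
z = 20650 × 0.20155 = 4162.0 m.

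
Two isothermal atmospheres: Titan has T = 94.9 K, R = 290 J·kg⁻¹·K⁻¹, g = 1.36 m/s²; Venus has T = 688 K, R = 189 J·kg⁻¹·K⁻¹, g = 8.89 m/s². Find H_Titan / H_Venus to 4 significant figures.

H_Titan/H_Venus ≈ 1.383

H = RT/g for each body.
H_Titan = 290 × 94.9 / 1.36 = 20236 m.
H_Venus = 189 × 688 / 8.89 = 14627 m.
H_Titan/H_Venus = 20236/14627 = 1.3835.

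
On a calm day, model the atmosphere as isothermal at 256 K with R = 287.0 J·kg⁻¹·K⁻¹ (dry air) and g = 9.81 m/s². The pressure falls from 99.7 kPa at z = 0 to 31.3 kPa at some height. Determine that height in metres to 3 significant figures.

z ≈ 8680 m

Scale height: H = RT/g = 287.0 × 256 / 9.81 = 7489.5 m.
Invert the barometric formula: z = H ln(P₀/P).
P₀/P = 99.7/31.3 = 3.1853; ln(3.1853) = 1.1585.
z = 7489.5 × 1.1585 = 8676.6 m.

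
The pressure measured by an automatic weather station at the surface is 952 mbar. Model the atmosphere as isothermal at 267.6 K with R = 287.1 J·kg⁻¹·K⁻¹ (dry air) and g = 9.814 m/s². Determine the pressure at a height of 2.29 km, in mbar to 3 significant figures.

P ≈ 711 mbar

Scale height: H = RT/g = 287.1 × 267.6 / 9.814 = 7828.4 m.
Barometric formula: P = P₀ exp(−z/H).
z/H = 2290.0/7828.4 = 0.29252; exp(−0.29252) = 0.74638.
P = 952 × 0.74638 = 710.55 mbar.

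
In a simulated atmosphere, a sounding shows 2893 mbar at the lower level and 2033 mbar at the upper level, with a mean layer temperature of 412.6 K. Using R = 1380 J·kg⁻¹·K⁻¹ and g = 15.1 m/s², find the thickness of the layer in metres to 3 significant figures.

Δz ≈ 13300 m

Hypsometric equation: Δz = (R T̄/g) ln(P₁/P₂).
R T̄/g = 1380 × 412.6 / 15.1 = 37708 m.
ln(2893/2033) = ln(1.4230) = 0.35277.
Δz = 37708 × 0.35277 = 13302 m.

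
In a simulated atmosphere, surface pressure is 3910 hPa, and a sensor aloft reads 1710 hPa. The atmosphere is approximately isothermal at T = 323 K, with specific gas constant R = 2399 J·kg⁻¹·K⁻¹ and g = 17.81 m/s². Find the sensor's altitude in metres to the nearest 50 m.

z ≈ 36000 m

Scale height: H = RT/g = 2399 × 323 / 17.81 = 43508 m.
Invert the barometric formula: z = H ln(P₀/P).
P₀/P = 3910/1710 = 2.2865; ln(2.2865) = 0.82702.
z = 43508 × 0.82702 = 35982 m.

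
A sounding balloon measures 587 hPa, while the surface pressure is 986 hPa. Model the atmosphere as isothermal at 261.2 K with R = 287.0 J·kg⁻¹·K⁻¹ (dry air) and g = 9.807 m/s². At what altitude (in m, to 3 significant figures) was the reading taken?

z ≈ 3960 m

Scale height: H = RT/g = 287.0 × 261.2 / 9.807 = 7644.0 m.
Invert the barometric formula: z = H ln(P₀/P).
P₀/P = 986/587 = 1.6797; ln(1.6797) = 0.51862.
z = 7644.0 × 0.51862 = 3964.3 m.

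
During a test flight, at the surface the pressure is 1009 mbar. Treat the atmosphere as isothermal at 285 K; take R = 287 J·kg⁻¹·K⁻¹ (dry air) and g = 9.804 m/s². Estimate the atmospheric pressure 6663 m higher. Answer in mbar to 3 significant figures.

P ≈ 454 mbar

Scale height: H = RT/g = 287 × 285 / 9.804 = 8343.0 m.
Barometric formula: P = P₀ exp(−z/H).
z/H = 6663.0/8343.0 = 0.79863; exp(−0.79863) = 0.44994.
P = 1009 × 0.44994 = 453.99 mbar.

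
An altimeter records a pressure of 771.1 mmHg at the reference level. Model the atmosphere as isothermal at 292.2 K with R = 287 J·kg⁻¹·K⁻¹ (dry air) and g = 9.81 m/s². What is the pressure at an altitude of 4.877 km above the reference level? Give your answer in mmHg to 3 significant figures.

P ≈ 436 mmHg

Scale height: H = RT/g = 287 × 292.2 / 9.81 = 8548.6 m.
Barometric formula: P = P₀ exp(−z/H).
z/H = 4877.0/8548.6 = 0.57050; exp(−0.57050) = 0.56524.
P = 771.1 × 0.56524 = 435.86 mmHg.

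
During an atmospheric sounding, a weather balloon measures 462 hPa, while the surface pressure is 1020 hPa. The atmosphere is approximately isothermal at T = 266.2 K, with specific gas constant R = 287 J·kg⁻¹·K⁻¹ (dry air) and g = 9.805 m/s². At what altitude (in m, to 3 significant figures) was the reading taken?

z ≈ 6170 m

Scale height: H = RT/g = 287 × 266.2 / 9.805 = 7791.9 m.
Invert the barometric formula: z = H ln(P₀/P).
P₀/P = 1020/462 = 2.2078; ln(2.2078) = 0.79200.
z = 7791.9 × 0.79200 = 6171.2 m.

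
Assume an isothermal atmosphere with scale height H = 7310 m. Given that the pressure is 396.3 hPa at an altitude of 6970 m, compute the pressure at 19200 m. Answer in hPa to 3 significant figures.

Between two levels, P₂ = P₁ exp(−Δz/H) with Δz = z₂ − z₁.
Δz = 19200 − 6970.0 = 12230 m; Δz/H = 12230/7310.0 = 1.6731.
P₂ = 396.3 × exp(−1.6731) = 396.3 × 0.18766 = 74.370 hPa.

P ≈ 74.4 hPa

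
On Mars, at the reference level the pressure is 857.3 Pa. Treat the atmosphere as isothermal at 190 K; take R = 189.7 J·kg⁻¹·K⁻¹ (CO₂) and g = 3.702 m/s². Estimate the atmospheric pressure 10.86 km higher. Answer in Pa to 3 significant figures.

Scale height: H = RT/g = 189.7 × 190 / 3.702 = 9736.1 m.
Barometric formula: P = P₀ exp(−z/H).
z/H = 10860/9736.1 = 1.1154; exp(−1.1154) = 0.32778.
P = 857.3 × 0.32778 = 281.01 Pa.

P ≈ 281 Pa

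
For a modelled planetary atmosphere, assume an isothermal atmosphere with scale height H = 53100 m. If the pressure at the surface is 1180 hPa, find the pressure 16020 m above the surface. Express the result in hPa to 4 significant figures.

Barometric formula: P = P₀ exp(−z/H).
z/H = 16020/53100 = 0.30169; exp(−0.30169) = 0.73957.
P = 1180 × 0.73957 = 872.69 hPa.

P ≈ 872.7 hPa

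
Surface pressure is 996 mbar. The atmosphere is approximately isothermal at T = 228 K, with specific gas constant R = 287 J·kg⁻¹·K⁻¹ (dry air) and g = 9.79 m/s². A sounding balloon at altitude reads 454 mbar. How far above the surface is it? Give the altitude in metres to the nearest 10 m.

z ≈ 5250 m

Scale height: H = RT/g = 287 × 228 / 9.79 = 6684.0 m.
Invert the barometric formula: z = H ln(P₀/P).
P₀/P = 996/454 = 2.1938; ln(2.1938) = 0.78564.
z = 6684.0 × 0.78564 = 5251.2 m.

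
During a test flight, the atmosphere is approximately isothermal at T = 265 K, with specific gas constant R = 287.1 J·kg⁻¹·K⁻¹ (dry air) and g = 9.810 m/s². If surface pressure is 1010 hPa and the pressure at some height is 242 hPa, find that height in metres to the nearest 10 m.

Scale height: H = RT/g = 287.1 × 265 / 9.810 = 7755.5 m.
Invert the barometric formula: z = H ln(P₀/P).
P₀/P = 1010/242 = 4.1736; ln(4.1736) = 1.4288.
z = 7755.5 × 1.4288 = 11081 m.

z ≈ 11080 m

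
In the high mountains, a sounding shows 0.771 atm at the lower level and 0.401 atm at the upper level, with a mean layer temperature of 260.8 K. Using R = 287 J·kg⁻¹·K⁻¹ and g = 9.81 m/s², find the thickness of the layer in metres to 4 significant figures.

Hypsometric equation: Δz = (R T̄/g) ln(P₁/P₂).
R T̄/g = 287 × 260.8 / 9.81 = 7629.9 m.
ln(0.771/0.401) = ln(1.9227) = 0.65373.
Δz = 7629.9 × 0.65373 = 4987.9 m.

Δz ≈ 4988 m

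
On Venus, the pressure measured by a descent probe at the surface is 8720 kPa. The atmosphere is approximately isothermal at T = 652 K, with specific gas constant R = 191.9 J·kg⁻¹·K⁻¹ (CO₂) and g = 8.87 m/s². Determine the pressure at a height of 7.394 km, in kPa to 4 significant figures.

P ≈ 5163 kPa

Scale height: H = RT/g = 191.9 × 652 / 8.87 = 14106 m.
Barometric formula: P = P₀ exp(−z/H).
z/H = 7394.0/14106 = 0.52417; exp(−0.52417) = 0.59205.
P = 8720 × 0.59205 = 5162.7 kPa.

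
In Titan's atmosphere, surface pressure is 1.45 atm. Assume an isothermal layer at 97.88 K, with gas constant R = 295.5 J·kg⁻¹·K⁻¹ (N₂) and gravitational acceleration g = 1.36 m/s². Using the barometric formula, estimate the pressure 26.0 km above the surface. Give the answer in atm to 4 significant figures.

Scale height: H = RT/g = 295.5 × 97.88 / 1.36 = 21267 m.
Barometric formula: P = P₀ exp(−z/H).
z/H = 26000/21267 = 1.2226; exp(−1.2226) = 0.29446.
P = 1.45 × 0.29446 = 0.42697 atm.

P ≈ 0.4270 atm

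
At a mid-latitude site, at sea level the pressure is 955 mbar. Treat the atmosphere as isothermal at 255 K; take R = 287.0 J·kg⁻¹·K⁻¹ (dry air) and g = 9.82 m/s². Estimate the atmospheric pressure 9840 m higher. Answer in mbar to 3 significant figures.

P ≈ 255 mbar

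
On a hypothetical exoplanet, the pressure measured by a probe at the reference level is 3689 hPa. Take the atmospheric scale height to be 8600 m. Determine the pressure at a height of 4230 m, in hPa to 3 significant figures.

Barometric formula: P = P₀ exp(−z/H).
z/H = 4230.0/8600.0 = 0.49186; exp(−0.49186) = 0.61149.
P = 3689 × 0.61149 = 2255.8 hPa.

P ≈ 2260 hPa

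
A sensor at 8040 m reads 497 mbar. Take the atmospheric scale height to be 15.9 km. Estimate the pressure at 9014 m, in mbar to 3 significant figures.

Between two levels, P₂ = P₁ exp(−Δz/H) with Δz = z₂ − z₁.
Δz = 9014.0 − 8040.0 = 974.00 m; Δz/H = 974.00/15900 = 0.061258.
P₂ = 497 × exp(−0.061258) = 497 × 0.94058 = 467.47 mbar.

P ≈ 467 mbar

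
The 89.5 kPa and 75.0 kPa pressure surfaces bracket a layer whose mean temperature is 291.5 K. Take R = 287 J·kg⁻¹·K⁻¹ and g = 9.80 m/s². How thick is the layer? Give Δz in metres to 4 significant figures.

Δz ≈ 1509 m

Hypsometric equation: Δz = (R T̄/g) ln(P₁/P₂).
R T̄/g = 287 × 291.5 / 9.80 = 8536.8 m.
ln(89.5/75.0) = ln(1.1933) = 0.17672.
Δz = 8536.8 × 0.17672 = 1508.6 m.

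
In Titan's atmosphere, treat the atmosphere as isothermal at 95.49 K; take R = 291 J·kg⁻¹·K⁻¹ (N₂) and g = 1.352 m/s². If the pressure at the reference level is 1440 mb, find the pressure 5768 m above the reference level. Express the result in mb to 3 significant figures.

P ≈ 1090 mb

Scale height: H = RT/g = 291 × 95.49 / 1.352 = 20553 m.
Barometric formula: P = P₀ exp(−z/H).
z/H = 5768.0/20553 = 0.28064; exp(−0.28064) = 0.75530.
P = 1440 × 0.75530 = 1087.6 mb.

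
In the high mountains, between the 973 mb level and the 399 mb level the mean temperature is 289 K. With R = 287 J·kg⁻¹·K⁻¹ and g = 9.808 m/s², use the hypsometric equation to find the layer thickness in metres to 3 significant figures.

Δz ≈ 7540 m

Hypsometric equation: Δz = (R T̄/g) ln(P₁/P₂).
R T̄/g = 287 × 289 / 9.808 = 8456.7 m.
ln(973/399) = ln(2.4386) = 0.89142.
Δz = 8456.7 × 0.89142 = 7538.5 m.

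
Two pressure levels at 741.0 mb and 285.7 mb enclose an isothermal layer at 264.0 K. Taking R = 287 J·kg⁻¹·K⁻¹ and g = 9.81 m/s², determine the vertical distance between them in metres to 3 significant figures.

Hypsometric equation: Δz = (R T̄/g) ln(P₁/P₂).
R T̄/g = 287 × 264.0 / 9.81 = 7723.5 m.
ln(741.0/285.7) = ln(2.5936) = 0.95305.
Δz = 7723.5 × 0.95305 = 7360.9 m.

Δz ≈ 7360 m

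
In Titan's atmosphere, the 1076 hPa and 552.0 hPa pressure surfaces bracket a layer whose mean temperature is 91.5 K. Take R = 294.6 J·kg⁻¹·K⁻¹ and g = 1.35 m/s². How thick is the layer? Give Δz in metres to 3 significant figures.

Δz ≈ 13300 m

Hypsometric equation: Δz = (R T̄/g) ln(P₁/P₂).
R T̄/g = 294.6 × 91.5 / 1.35 = 19967 m.
ln(1076/552.0) = ln(1.9493) = 0.66747.
Δz = 19967 × 0.66747 = 13327 m.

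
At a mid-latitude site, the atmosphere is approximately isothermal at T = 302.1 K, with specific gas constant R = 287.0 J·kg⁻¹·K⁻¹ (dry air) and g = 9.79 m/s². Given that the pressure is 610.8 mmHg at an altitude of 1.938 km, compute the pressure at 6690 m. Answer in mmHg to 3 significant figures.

Scale height: H = RT/g = 287.0 × 302.1 / 9.79 = 8856.3 m.
Between two levels, P₂ = P₁ exp(−Δz/H) with Δz = z₂ − z₁.
Δz = 6690.0 − 1938.0 = 4752.0 m; Δz/H = 4752.0/8856.3 = 0.53657.
P₂ = 610.8 × exp(−0.53657) = 610.8 × 0.58475 = 357.17 mmHg.

P ≈ 357 mmHg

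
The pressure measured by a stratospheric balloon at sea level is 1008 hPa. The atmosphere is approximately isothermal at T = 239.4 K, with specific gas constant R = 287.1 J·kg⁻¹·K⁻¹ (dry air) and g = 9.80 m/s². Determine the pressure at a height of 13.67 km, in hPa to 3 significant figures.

P ≈ 144 hPa

Scale height: H = RT/g = 287.1 × 239.4 / 9.80 = 7013.4 m.
Barometric formula: P = P₀ exp(−z/H).
z/H = 13670/7013.4 = 1.9491; exp(−1.9491) = 0.14240.
P = 1008 × 0.14240 = 143.54 hPa.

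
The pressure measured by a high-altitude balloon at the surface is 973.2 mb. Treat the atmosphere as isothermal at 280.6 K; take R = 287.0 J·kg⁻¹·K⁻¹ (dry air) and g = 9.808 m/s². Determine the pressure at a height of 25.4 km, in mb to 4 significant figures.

P ≈ 44.13 mb

Scale height: H = RT/g = 287.0 × 280.6 / 9.808 = 8210.9 m.
Barometric formula: P = P₀ exp(−z/H).
z/H = 25400/8210.9 = 3.0934; exp(−3.0934) = 0.045348.
P = 973.2 × 0.045348 = 44.133 mb.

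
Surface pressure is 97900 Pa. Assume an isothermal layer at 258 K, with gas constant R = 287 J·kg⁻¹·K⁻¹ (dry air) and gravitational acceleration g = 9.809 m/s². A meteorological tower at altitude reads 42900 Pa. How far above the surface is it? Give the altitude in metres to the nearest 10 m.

z ≈ 6230 m

Scale height: H = RT/g = 287 × 258 / 9.809 = 7548.8 m.
Invert the barometric formula: z = H ln(P₀/P).
P₀/P = 97900/42900 = 2.2821; ln(2.2821) = 0.82510.
z = 7548.8 × 0.82510 = 6228.5 m.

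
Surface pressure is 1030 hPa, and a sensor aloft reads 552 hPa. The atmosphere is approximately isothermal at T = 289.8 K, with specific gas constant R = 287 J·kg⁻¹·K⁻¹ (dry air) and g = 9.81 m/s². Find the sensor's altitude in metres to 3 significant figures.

Scale height: H = RT/g = 287 × 289.8 / 9.81 = 8478.3 m.
Invert the barometric formula: z = H ln(P₀/P).
P₀/P = 1030/552 = 1.8659; ln(1.8659) = 0.62374.
z = 8478.3 × 0.62374 = 5288.3 m.

z ≈ 5290 m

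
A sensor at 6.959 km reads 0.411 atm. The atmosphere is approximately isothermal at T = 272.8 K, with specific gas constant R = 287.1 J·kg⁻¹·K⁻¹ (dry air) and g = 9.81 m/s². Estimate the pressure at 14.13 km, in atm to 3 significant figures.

Scale height: H = RT/g = 287.1 × 272.8 / 9.81 = 7983.8 m.
Between two levels, P₂ = P₁ exp(−Δz/H) with Δz = z₂ − z₁.
Δz = 14130 − 6959.0 = 7171.0 m; Δz/H = 7171.0/7983.8 = 0.89819.
P₂ = 0.411 × exp(−0.89819) = 0.411 × 0.40731 = 0.16740 atm.

P ≈ 0.167 atm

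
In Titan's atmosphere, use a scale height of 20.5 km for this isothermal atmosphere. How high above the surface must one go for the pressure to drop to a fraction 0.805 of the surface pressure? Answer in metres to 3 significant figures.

z ≈ 4450 m

Set P/P₀ = exp(−z/H) = 0.805, so z = −H ln(0.805).
−ln(0.805) = 0.21691; z = 20500 × 0.21691 = 4446.7 m.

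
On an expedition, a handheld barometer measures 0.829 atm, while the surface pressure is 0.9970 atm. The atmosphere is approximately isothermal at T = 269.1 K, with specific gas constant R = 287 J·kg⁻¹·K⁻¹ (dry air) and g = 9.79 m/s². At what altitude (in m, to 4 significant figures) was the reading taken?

z ≈ 1456 m

Scale height: H = RT/g = 287 × 269.1 / 9.79 = 7888.8 m.
Invert the barometric formula: z = H ln(P₀/P).
P₀/P = 0.9970/0.829 = 1.2027; ln(1.2027) = 0.18457.
z = 7888.8 × 0.18457 = 1456.0 m.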